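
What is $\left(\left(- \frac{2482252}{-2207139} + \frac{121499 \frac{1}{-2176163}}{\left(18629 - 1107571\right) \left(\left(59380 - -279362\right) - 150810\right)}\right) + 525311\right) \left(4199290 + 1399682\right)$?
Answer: $\frac{7300575985888066548343411146287901}{2482169330017352852998} \approx 2.9412 \cdot 10^{12}$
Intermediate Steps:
$\left(\left(- \frac{2482252}{-2207139} + \frac{121499 \frac{1}{-2176163}}{\left(18629 - 1107571\right) \left(\left(59380 - -279362\right) - 150810\right)}\right) + 525311\right) \left(4199290 + 1399682\right) = \left(\left(\left(-2482252\right) \left(- \frac{1}{2207139}\right) + \frac{121499 \left(- \frac{1}{2176163}\right)}{\left(-1088942\right) \left(\left(59380 + 279362\right) - 150810\right)}\right) + 525311\right) 5598972 = \left(\left(\frac{2482252}{2207139} - \frac{121499}{2176163 \left(- 1088942 \left(338742 - 150810\right)\right)}\right) + 525311\right) 5598972 = \left(\left(\frac{2482252}{2207139} - \frac{121499}{2176163 \left(\left(-1088942\right) 187932\right)}\right) + 525311\right) 5598972 = \left(\left(\frac{2482252}{2207139} - \frac{121499}{2176163 \left(-204647047944\right)}\right) + 525311\right) 5598972 = \left(\left(\frac{2482252}{2207139} - - \frac{121499}{445345333794958872}\right) + 525311\right) 5598972 = \left(\left(\frac{2482252}{2207139} + \frac{121499}{445345333794958872}\right) + 525311\right) 5598972 = \left(\frac{33498768045559770155185}{29786031960208234235976} + 525311\right) 5598972 = \frac{15646963733816993294504943721}{29786031960208234235976} \cdot 5598972 = \frac{7300575985888066548343411146287901}{2482169330017352852998}$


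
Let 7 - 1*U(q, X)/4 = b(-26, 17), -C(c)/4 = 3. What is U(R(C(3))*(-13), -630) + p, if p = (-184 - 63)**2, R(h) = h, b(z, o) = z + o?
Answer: 61073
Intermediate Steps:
b(z, o) = o + z
C(c) = -12 (C(c) = -4*3 = -12)
p = 61009 (p = (-247)**2 = 61009)
U(q, X) = 64 (U(q, X) = 28 - 4*(17 - 26) = 28 - 4*(-9) = 28 + 36 = 64)
U(R(C(3))*(-13), -630) + p = 64 + 61009 = 61073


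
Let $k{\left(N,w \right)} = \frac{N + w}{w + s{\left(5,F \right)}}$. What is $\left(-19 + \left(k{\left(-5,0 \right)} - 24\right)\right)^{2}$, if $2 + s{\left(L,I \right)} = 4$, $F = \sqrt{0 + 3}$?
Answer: $\frac{8281}{4} \approx 2070.3$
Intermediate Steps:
$F = \sqrt{3} \approx 1.732$
$s{\left(L,I \right)} = 2$ ($s{\left(L,I \right)} = -2 + 4 = 2$)
$k{\left(N,w \right)} = \frac{N + w}{2 + w}$ ($k{\left(N,w \right)} = \frac{N + w}{w + 2} = \frac{N + w}{2 + w}$)
$\left(-19 + \left(k{\left(-5,0 \right)} - 24\right)\right)^{2} = \left(-19 + \left(\frac{-5 + 0}{2 + 0} - 24\right)\right)^{2} = \left(-19 - \left(24 - \frac{1}{2} \left(-5\right)\right)\right)^{2} = \left(-19 + \left(\frac{1}{2} \left(-5\right) - 24\right)\right)^{2} = \left(-19 - \frac{53}{2}\right)^{2} = \left(- \frac{91}{2}\right)^{2} = \frac{8281}{4}$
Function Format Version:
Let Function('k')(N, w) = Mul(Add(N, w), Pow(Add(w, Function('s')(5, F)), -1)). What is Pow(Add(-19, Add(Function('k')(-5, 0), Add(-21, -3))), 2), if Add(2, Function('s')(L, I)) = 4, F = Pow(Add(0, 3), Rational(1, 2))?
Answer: Rational(8281, 4) ≈ 2070.3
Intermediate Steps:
F = Pow(3, Rational(1, 2)) ≈ 1.7320
Function('s')(L, I) = 2 (Function('s')(L, I) = Add(-2, 4) = 2)
Function('k')(N, w) = Mul(Pow(Add(2, w), -1), Add(N, w)) (Function('k')(N, w) = Mul(Add(N, w), Pow(Add(w, 2), -1)) = Mul(Add(N, w), Pow(Add(2, w), -1)) = Mul(Pow(Add(2, w), -1), Add(N, w)))
Pow(Add(-19, Add(Function('k')(-5, 0), Add(-21, -3))), 2) = Pow(Add(-19, Add(Mul(Pow(Add(2, 0), -1), Add(-5, 0)), Add(-21, -3))), 2) = Pow(Add(-19, Add(Mul(Pow(2, -1), -5), -24)), 2) = Pow(Add(-19, Add(Mul(Rational(1, 2), -5), -24)), 2) = Pow(Add(-19, Add(Rational(-5, 2), -24)), 2) = Pow(Add(-19, Rational(-53, 2)), 2) = Pow(Rational(-91, 2), 2) = Rational(8281, 4)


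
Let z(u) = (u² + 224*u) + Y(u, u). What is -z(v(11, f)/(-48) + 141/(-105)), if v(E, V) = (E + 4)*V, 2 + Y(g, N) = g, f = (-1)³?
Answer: 72996271/313600 ≈ 232.77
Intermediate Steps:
f = -1
Y(g, N) = -2 + g
v(E, V) = V*(4 + E) (v(E, V) = (4 + E)*V = V*(4 + E))
z(u) = -2 + u² + 225*u (z(u) = (u² + 224*u) + (-2 + u) = -2 + u² + 225*u)
-z(v(11, f)/(-48) + 141/(-105)) = -(-2 + (-(4 + 11)/(-48) + 141/(-105))² + 225*(-(4 + 11)/(-48) + 141/(-105))) = -(-2 + (-1*15*(-1/48) + 141*(-1/105))² + 225*(-1*15*(-1/48) + 141*(-1/105))) = -(-2 + (-15*(-1/48) - 47/35)² + 225*(-15*(-1/48) - 47/35)) = -(-2 + (5/16 - 47/35)² + 225*(5/16 - 47/35)) = -(-2 + (-577/560)² + 225*(-577/560)) = -(-2 + 332929/313600 - 25965/112) = -1*(-72996271/313600) = 72996271/313600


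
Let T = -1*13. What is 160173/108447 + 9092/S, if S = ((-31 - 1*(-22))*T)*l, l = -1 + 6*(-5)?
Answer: -3649123/3543579 ≈ -1.0298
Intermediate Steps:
l = -31 (l = -1 - 30 = -31)
T = -13
S = -3627 (S = ((-31 - 1*(-22))*(-13))*(-31) = ((-31 + 22)*(-13))*(-31) = -9*(-13)*(-31) = 117*(-31) = -3627)
160173/108447 + 9092/S = 160173/108447 + 9092/(-3627) = 160173*(1/108447) + 9092*(-1/3627) = 1443/977 - 9092/3627 = -3649123/3543579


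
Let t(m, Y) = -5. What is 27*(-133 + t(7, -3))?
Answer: -3726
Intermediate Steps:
27*(-133 + t(7, -3)) = 27*(-133 - 5) = 27*(-138) = -3726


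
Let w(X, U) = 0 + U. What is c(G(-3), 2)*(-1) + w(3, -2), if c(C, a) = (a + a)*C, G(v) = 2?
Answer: -10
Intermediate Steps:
w(X, U) = U
c(C, a) = 2*C*a (c(C, a) = (2*a)*C = 2*C*a)
c(G(-3), 2)*(-1) + w(3, -2) = (2*2*2)*(-1) - 2 = 8*(-1) - 2 = -8 - 2 = -10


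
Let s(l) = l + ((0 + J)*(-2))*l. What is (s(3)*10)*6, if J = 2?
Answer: -540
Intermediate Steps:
s(l) = -3*l (s(l) = l + ((0 + 2)*(-2))*l = l + (2*(-2))*l = l - 4*l = -3*l)
(s(3)*10)*6 = (-3*3*10)*6 = -9*10*6 = -90*6 = -540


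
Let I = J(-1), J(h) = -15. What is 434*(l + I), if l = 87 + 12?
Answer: 36456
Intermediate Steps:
l = 99
I = -15
434*(l + I) = 434*(99 - 15) = 434*84 = 36456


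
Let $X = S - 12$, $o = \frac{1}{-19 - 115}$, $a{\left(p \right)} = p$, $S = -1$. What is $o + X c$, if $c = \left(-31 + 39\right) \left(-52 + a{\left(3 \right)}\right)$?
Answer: $\frac{682863}{134} \approx 5096.0$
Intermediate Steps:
$c = -392$ ($c = \left(-31 + 39\right) \left(-52 + 3\right) = 8 \left(-49\right) = -392$)
$o = - \frac{1}{134}$ ($o = \frac{1}{-134} = - \frac{1}{134} \approx -0.0074627$)
$X = -13$ ($X = -1 - 12 = -13$)
$o + X c = - \frac{1}{134} - -5096 = - \frac{1}{134} + 5096 = \frac{682863}{134}$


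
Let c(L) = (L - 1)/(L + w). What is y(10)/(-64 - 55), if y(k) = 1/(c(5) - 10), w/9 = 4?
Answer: 41/48314 ≈ 0.00084862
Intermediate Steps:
w = 36 (w = 9*4 = 36)
c(L) = (-1 + L)/(36 + L) (c(L) = (L - 1)/(L + 36) = (-1 + L)/(36 + L))
y(k) = -41/406 (y(k) = 1/((-1 + 5)/(36 + 5) - 10) = 1/(4/41 - 10) = 1/(-406/41) = -41/406)
y(10)/(-64 - 55) = -41/406/(-64 - 55) = -41/406/(-119) = -1/119*(-41/406) = 41/48314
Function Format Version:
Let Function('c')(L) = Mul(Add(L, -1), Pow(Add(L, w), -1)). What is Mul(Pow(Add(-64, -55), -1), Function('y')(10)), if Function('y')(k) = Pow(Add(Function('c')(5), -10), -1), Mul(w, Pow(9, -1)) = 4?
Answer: Rational(41, 48314) ≈ 0.00084862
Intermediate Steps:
w = 36 (w = Mul(9, 4) = 36)
Function('c')(L) = Mul(Pow(Add(36, L), -1), Add(-1, L)) (Function('c')(L) = Mul(Add(L, -1), Pow(Add(L, 36), -1)) = Mul(Add(-1, L), Pow(Add(36, L), -1)) = Mul(Pow(Add(36, L), -1), Add(-1, L)))
Function('y')(k) = Rational(-41, 406) (Function('y')(k) = Pow(Add(Mul(Pow(Add(36, 5), -1), Add(-1, 5)), -10), -1) = Pow(Add(Mul(Pow(41, -1), 4), -10), -1) = Pow(Add(Mul(Rational(1, 41), 4), -10), -1) = Pow(Add(Rational(4, 41), -10), -1) = Pow(Rational(-406, 41), -1) = Rational(-41, 406))
Mul(Pow(Add(-64, -55), -1), Function('y')(10)) = Mul(Pow(Add(-64, -55), -1), Rational(-41, 406)) = Mul(Pow(-119, -1), Rational(-41, 406)) = Mul(Rational(-1, 119), Rational(-41, 406)) = Rational(41, 48314)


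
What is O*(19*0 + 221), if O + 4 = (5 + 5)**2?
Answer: 21216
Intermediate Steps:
O = 96 (O = -4 + (5 + 5)**2 = -4 + 10**2 = -4 + 100 = 96)
O*(19*0 + 221) = 96*(19*0 + 221) = 96*(0 + 221) = 96*221 = 21216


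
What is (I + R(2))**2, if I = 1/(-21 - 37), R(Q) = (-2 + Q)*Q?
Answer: 1/3364 ≈ 0.00029727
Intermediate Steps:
R(Q) = Q*(-2 + Q)
I = -1/58 (I = 1/(-58) = -1/58 ≈ -0.017241)
(I + R(2))**2 = (-1/58 + 2*(-2 + 2))**2 = (-1/58 + 2*0)**2 = (-1/58 + 0)**2 = (-1/58)**2 = 1/3364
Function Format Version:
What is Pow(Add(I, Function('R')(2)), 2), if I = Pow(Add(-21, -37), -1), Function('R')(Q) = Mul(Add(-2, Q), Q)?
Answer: Rational(1, 3364) ≈ 0.00029727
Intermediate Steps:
Function('R')(Q) = Mul(Q, Add(-2, Q))
I = Rational(-1, 58) (I = Pow(-58, -1) = Rational(-1, 58) ≈ -0.017241)
Pow(Add(I, Function('R')(2)), 2) = Pow(Add(Rational(-1, 58), Mul(2, Add(-2, 2))), 2) = Pow(Add(Rational(-1, 58), Mul(2, 0)), 2) = Pow(Add(Rational(-1, 58), 0), 2) = Pow(Rational(-1, 58), 2) = Rational(1, 3364)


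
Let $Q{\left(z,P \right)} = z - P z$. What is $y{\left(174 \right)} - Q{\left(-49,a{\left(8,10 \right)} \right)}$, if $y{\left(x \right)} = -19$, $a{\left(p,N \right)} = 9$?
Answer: $-411$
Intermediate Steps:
$Q{\left(z,P \right)} = z - P z$
$y{\left(174 \right)} - Q{\left(-49,a{\left(8,10 \right)} \right)} = -19 - - 49 \left(1 - 9\right) = -19 - \left(-49\right) \left(-8\right) = -19 - 392 = -411$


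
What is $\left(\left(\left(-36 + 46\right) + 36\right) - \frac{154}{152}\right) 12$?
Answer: $\frac{10257}{19} \approx 539.84$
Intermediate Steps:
$\left(\left(\left(-36 + 46\right) + 36\right) - \frac{154}{152}\right) 12 = \left(\left(10 + 36\right) - \frac{77}{76}\right) 12 = \left(46 - \frac{77}{76}\right) 12 = \frac{3419}{76} \cdot 12 = \frac{10257}{19}$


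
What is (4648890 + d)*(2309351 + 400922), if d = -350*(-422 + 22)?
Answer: 12979199266970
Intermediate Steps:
d = 140000 (d = -350*(-400) = 140000)
(4648890 + d)*(2309351 + 400922) = (4648890 + 140000)*(2309351 + 400922) = 4788890*2710273 = 12979199266970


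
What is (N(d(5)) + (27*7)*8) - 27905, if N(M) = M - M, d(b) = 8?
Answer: -26393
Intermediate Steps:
N(M) = 0
(N(d(5)) + (27*7)*8) - 27905 = (0 + (27*7)*8) - 27905 = (0 + 189*8) - 27905 = (0 + 1512) - 27905 = 1512 - 27905 = -26393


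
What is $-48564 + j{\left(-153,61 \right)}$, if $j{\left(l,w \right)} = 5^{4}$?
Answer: $-47939$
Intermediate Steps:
$j{\left(l,w \right)} = 625$
$-48564 + j{\left(-153,61 \right)} = -48564 + 625 = -47939$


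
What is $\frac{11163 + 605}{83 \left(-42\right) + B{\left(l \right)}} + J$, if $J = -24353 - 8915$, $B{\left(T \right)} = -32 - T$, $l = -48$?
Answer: $- \frac{57725864}{1735} \approx -33271.0$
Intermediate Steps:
$J = -33268$ ($J = -24353 - 8915 = -33268$)
$\frac{11163 + 605}{83 \left(-42\right) + B{\left(l \right)}} + J = \frac{11163 + 605}{83 \left(-42\right) - -16} - 33268 = \frac{11768}{-3486 + \left(-32 + 48\right)} - 33268 = \frac{11768}{-3486 + 16} - 33268 = \frac{11768}{-3470} - 33268 = 11768 \left(- \frac{1}{3470}\right) - 33268 = - \frac{5884}{1735} - 33268 = - \frac{57725864}{1735}$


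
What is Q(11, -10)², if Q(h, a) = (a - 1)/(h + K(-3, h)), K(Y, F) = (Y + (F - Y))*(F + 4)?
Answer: 1/256 ≈ 0.0039063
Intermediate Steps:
K(Y, F) = F*(4 + F)
Q(h, a) = (-1 + a)/(h + h*(4 + h)) (Q(h, a) = (a - 1)/(h + h*(4 + h)) = (-1 + a)/(h + h*(4 + h)))
Q(11, -10)² = ((-1 - 10)/(11*(5 + 11)))² = ((1/11)*(-11)/16)² = ((1/11)*(1/16)*(-11))² = (-1/16)² = 1/256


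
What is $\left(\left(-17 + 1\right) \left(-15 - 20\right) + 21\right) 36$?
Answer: $20916$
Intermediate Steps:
$\left(\left(-17 + 1\right) \left(-15 - 20\right) + 21\right) 36 = \left(\left(-16\right) \left(-35\right) + 21\right) 36 = \left(560 + 21\right) 36 = 581 \cdot 36 = 20916$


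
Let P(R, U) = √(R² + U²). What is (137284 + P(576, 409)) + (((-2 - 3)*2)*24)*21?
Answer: 132244 + 13*√2953 ≈ 1.3295e+5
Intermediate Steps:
(137284 + P(576, 409)) + (((-2 - 3)*2)*24)*21 = (137284 + √(576² + 409²)) + (((-2 - 3)*2)*24)*21 = (137284 + √(331776 + 167281)) + (-5*2*24)*21 = (137284 + √499057) - 10*24*21 = (137284 + 13*√2953) - 240*21 = (137284 + 13*√2953) - 5040 = 132244 + 13*√2953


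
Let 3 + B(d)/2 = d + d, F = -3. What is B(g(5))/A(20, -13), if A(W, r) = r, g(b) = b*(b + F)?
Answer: -34/13 ≈ -2.6154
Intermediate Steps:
g(b) = b*(-3 + b) (g(b) = b*(b - 3) = b*(-3 + b))
B(d) = -6 + 4*d (B(d) = -6 + 2*(d + d) = -6 + 2*(2*d) = -6 + 4*d)
B(g(5))/A(20, -13) = (-6 + 4*(5*(-3 + 5)))/(-13) = (-6 + 4*(5*2))*(-1/13) = (-6 + 4*10)*(-1/13) = (-6 + 40)*(-1/13) = 34*(-1/13) = -34/13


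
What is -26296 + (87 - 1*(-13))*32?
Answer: -23096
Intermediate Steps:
-26296 + (87 - 1*(-13))*32 = -26296 + (87 + 13)*32 = -26296 + 100*32 = -26296 + 3200 = -23096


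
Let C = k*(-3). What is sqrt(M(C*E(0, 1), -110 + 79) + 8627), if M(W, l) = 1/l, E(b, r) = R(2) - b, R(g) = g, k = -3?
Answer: 2*sqrt(2072629)/31 ≈ 92.881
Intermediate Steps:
C = 9 (C = -3*(-3) = 9)
E(b, r) = 2 - b
sqrt(M(C*E(0, 1), -110 + 79) + 8627) = sqrt(1/(-110 + 79) + 8627) = sqrt(1/(-31) + 8627) = sqrt(-1/31 + 8627) = sqrt(267436/31) = 2*sqrt(2072629)/31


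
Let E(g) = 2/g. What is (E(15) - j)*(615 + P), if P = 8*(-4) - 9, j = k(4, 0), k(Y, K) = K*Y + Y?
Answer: -33292/15 ≈ -2219.5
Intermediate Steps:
k(Y, K) = Y + K*Y
j = 4 (j = 4*(1 + 0) = 4*1 = 4)
P = -41 (P = -32 - 9 = -41)
(E(15) - j)*(615 + P) = (2/15 - 1*4)*(615 - 41) = (2*(1/15) - 4)*574 = (2/15 - 4)*574 = -58/15*574 = -33292/15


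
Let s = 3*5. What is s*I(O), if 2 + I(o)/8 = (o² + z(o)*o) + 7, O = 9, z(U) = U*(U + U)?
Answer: 185280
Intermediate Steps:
z(U) = 2*U² (z(U) = U*(2*U) = 2*U²)
s = 15
I(o) = 40 + 8*o² + 16*o³ (I(o) = -16 + 8*((o² + (2*o²)*o) + 7) = -16 + 8*((o² + 2*o³) + 7) = -16 + 8*(7 + o² + 2*o³) = -16 + (56 + 8*o² + 16*o³) = 40 + 8*o² + 16*o³)
s*I(O) = 15*(40 + 8*9² + 16*9³) = 15*(40 + 8*81 + 16*729) = 15*(40 + 648 + 11664) = 15*12352 = 185280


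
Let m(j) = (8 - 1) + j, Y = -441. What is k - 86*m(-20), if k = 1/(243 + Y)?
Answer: 221363/198 ≈ 1118.0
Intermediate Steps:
k = -1/198 (k = 1/(243 - 441) = 1/(-198) = -1/198 ≈ -0.0050505)
m(j) = 7 + j
k - 86*m(-20) = -1/198 - 86*(7 - 20) = -1/198 - 86*(-13) = -1/198 + 1118 = 221363/198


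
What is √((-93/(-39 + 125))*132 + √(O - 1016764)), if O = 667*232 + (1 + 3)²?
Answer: √(-263934 + 40678*I*√1781)/43 ≈ 19.958 + 23.26*I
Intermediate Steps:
O = 154760 (O = 154744 + 4² = 154744 + 16 = 154760)
√((-93/(-39 + 125))*132 + √(O - 1016764)) = √((-93/(-39 + 125))*132 + √(154760 - 1016764)) = √((-93/86)*132 + √(-862004)) = √(((1/86)*(-93))*132 + 22*I*√1781) = √(-93/86*132 + 22*I*√1781) = √(-6138/43 + 22*I*√1781)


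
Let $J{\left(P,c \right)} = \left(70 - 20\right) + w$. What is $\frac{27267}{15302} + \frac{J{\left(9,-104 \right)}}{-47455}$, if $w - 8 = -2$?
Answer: $\frac{1293098573}{726156410} \approx 1.7807$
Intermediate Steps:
$w = 6$ ($w = 8 - 2 = 6$)
$J{\left(P,c \right)} = 56$ ($J{\left(P,c \right)} = \left(70 - 20\right) + 6 = 50 + 6 = 56$)
$\frac{27267}{15302} + \frac{J{\left(9,-104 \right)}}{-47455} = \frac{27267}{15302} + \frac{56}{-47455} = 27267 \cdot \frac{1}{15302} + 56 \left(- \frac{1}{47455}\right) = \frac{27267}{15302} - \frac{56}{47455} = \frac{1293098573}{726156410}$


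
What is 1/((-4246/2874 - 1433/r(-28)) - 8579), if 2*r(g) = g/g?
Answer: -1437/16448588 ≈ -8.7363e-5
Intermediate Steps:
r(g) = ½ (r(g) = (g/g)/2 = (½)*1 = ½)
1/((-4246/2874 - 1433/r(-28)) - 8579) = 1/((-4246/2874 - 1433/½) - 8579) = 1/((-4246*1/2874 - 1433*2) - 8579) = 1/((-2123/1437 - 2866) - 8579) = 1/(-4120565/1437 - 8579) = 1/(-16448588/1437) = -1437/16448588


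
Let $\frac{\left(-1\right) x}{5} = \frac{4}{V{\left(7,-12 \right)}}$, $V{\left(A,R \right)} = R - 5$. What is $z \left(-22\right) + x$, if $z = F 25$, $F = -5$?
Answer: $\frac{46770}{17} \approx 2751.2$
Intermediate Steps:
$z = -125$ ($z = \left(-5\right) 25 = -125$)
$V{\left(A,R \right)} = -5 + R$
$x = \frac{20}{17}$ ($x = - 5 \frac{4}{-5 - 12} = - 5 \frac{4}{-17} = - 5 \cdot 4 \left(- \frac{1}{17}\right) = \left(-5\right) \left(- \frac{4}{17}\right) = \frac{20}{17} \approx 1.1765$)
$z \left(-22\right) + x = \left(-125\right) \left(-22\right) + \frac{20}{17} = 2750 + \frac{20}{17} = \frac{46770}{17}$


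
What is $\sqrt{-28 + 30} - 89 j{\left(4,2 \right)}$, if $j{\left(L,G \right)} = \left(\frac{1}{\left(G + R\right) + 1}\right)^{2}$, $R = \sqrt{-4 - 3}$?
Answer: $\sqrt{2} - \frac{89}{\left(3 + i \sqrt{7}\right)^{2}} \approx 0.7189 + 5.5189 i$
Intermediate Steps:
$R = i \sqrt{7}$ ($R = \sqrt{-7} = i \sqrt{7} \approx 2.6458 i$)
$j{\left(L,G \right)} = \frac{1}{\left(1 + G + i \sqrt{7}\right)^{2}}$ ($j{\left(L,G \right)} = \left(\frac{1}{\left(G + i \sqrt{7}\right) + 1}\right)^{2} = \left(\frac{1}{1 + G + i \sqrt{7}}\right)^{2} = \frac{1}{\left(1 + G + i \sqrt{7}\right)^{2}}$)
$\sqrt{-28 + 30} - 89 j{\left(4,2 \right)} = \sqrt{-28 + 30} - \frac{89}{\left(1 + 2 + i \sqrt{7}\right)^{2}} = \sqrt{2} - \frac{89}{\left(3 + i \sqrt{7}\right)^{2}}$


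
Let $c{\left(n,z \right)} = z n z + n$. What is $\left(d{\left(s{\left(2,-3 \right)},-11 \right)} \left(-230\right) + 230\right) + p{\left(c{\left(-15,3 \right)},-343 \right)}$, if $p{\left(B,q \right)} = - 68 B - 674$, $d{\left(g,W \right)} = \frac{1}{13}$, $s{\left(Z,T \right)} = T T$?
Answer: $\frac{126598}{13} \approx 9738.3$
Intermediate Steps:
$s{\left(Z,T \right)} = T^{2}$
$c{\left(n,z \right)} = n + n z^{2}$ ($c{\left(n,z \right)} = n z z + n = n z^{2} + n = n + n z^{2}$)
$d{\left(g,W \right)} = \frac{1}{13}$
$p{\left(B,q \right)} = -674 - 68 B$
$\left(d{\left(s{\left(2,-3 \right)},-11 \right)} \left(-230\right) + 230\right) + p{\left(c{\left(-15,3 \right)},-343 \right)} = \left(\frac{1}{13} \left(-230\right) + 230\right) - \left(674 + 68 \left(- 15 \left(1 + 3^{2}\right)\right)\right) = \left(- \frac{230}{13} + 230\right) - \left(674 + 68 \left(- 15 \left(1 + 9\right)\right)\right) = \frac{2760}{13} - \left(674 + 68 \left(\left(-15\right) 10\right)\right) = \frac{2760}{13} - -9526 = \frac{2760}{13} + \left(-674 + 10200\right) = \frac{2760}{13} + 9526 = \frac{126598}{13}$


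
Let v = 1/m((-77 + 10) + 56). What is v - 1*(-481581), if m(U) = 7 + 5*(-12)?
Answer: 25523792/53 ≈ 4.8158e+5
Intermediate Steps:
m(U) = -53 (m(U) = 7 - 60 = -53)
v = -1/53 (v = 1/(-53) = -1/53 ≈ -0.018868)
v - 1*(-481581) = -1/53 - 1*(-481581) = -1/53 + 481581 = 25523792/53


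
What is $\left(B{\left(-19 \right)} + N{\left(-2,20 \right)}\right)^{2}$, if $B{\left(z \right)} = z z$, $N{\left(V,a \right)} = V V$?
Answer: $133225$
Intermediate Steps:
$N{\left(V,a \right)} = V^{2}$
$B{\left(z \right)} = z^{2}$
$\left(B{\left(-19 \right)} + N{\left(-2,20 \right)}\right)^{2} = \left(\left(-19\right)^{2} + \left(-2\right)^{2}\right)^{2} = \left(361 + 4\right)^{2} = 365^{2} = 133225$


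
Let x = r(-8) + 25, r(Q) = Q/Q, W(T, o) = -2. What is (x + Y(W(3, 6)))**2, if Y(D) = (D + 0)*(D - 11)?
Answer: 2704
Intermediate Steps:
r(Q) = 1
Y(D) = D*(-11 + D)
x = 26 (x = 1 + 25 = 26)
(x + Y(W(3, 6)))**2 = (26 - 2*(-11 - 2))**2 = (26 - 2*(-13))**2 = (26 + 26)**2 = 52**2 = 2704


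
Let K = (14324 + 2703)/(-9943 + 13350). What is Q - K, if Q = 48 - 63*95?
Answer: -20244386/3407 ≈ -5942.0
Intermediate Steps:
Q = -5937 (Q = 48 - 5985 = -5937)
K = 17027/3407 ≈ 4.9977
Q - K = -5937 - 1*17027/3407 = -5937 - 17027/3407 = -20244386/3407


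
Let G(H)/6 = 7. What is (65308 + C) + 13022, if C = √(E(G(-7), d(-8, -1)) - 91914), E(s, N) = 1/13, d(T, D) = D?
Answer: 78330 + I*√15533453/13 ≈ 78330.0 + 303.17*I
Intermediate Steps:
G(H) = 42 (G(H) = 6*7 = 42)
E(s, N) = 1/13
C = I*√15533453/13 (C = √(1/13 - 91914) = √(-1194881/13) = I*√15533453/13 ≈ 303.17*I)
(65308 + C) + 13022 = (65308 + I*√15533453/13) + 13022 = 78330 + I*√15533453/13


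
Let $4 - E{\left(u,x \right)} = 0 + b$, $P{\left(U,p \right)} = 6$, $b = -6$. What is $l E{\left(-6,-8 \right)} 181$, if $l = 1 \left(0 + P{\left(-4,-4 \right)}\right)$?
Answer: $10860$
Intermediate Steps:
$l = 6$ ($l = 1 \left(0 + 6\right) = 1 \cdot 6 = 6$)
$E{\left(u,x \right)} = 10$ ($E{\left(u,x \right)} = 4 - \left(0 - 6\right) = 4 - -6 = 4 + 6 = 10$)
$l E{\left(-6,-8 \right)} 181 = 6 \cdot 10 \cdot 181 = 60 \cdot 181 = 10860$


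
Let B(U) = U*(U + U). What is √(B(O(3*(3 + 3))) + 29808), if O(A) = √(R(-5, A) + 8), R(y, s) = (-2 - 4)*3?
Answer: 2*√7447 ≈ 172.59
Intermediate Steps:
R(y, s) = -18 (R(y, s) = -6*3 = -18)
O(A) = I*√10 (O(A) = √(-18 + 8) = √(-10) = I*√10)
B(U) = 2*U² (B(U) = U*(2*U) = 2*U²)
√(B(O(3*(3 + 3))) + 29808) = √(2*(I*√10)² + 29808) = √(2*(-10) + 29808) = √(-20 + 29808) = √29788 = 2*√7447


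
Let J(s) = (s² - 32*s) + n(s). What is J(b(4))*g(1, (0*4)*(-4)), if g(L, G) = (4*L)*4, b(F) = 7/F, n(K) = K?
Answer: -819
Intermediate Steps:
J(s) = s² - 31*s (J(s) = (s² - 32*s) + s = s² - 31*s)
g(L, G) = 16*L
J(b(4))*g(1, (0*4)*(-4)) = ((7/4)*(-31 + 7/4))*(16*1) = ((7*(¼))*(-31 + 7*(¼)))*16 = (7*(-31 + 7/4)/4)*16 = ((7/4)*(-117/4))*16 = -819/16*16 = -819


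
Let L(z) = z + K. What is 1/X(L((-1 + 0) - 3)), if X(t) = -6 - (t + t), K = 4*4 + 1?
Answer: -1/32 ≈ -0.031250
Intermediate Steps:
K = 17 (K = 16 + 1 = 17)
L(z) = 17 + z (L(z) = z + 17 = 17 + z)
X(t) = -6 - 2*t
1/X(L((-1 + 0) - 3)) = 1/(-6 - 2*(17 + ((-1 + 0) - 3))) = 1/(-6 - 2*(17 + (-1 - 3))) = 1/(-6 - 2*(17 - 4)) = 1/(-6 - 2*13) = 1/(-6 - 26) = 1/(-32) = -1/32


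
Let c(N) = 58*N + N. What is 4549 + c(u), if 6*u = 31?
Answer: 29123/6 ≈ 4853.8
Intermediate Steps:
u = 31/6 (u = (⅙)*31 = 31/6 ≈ 5.1667)
c(N) = 59*N
4549 + c(u) = 4549 + 59*(31/6) = 4549 + 1829/6 = 29123/6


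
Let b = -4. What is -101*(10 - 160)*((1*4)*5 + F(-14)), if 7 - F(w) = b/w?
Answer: 2833050/7 ≈ 4.0472e+5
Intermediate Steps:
F(w) = 7 + 4/w (F(w) = 7 - (-4)/w = 7 + 4/w)
-101*(10 - 160)*((1*4)*5 + F(-14)) = -101*(10 - 160)*((1*4)*5 + (7 + 4/(-14))) = -(-15150)*(4*5 + (7 + 4*(-1/14))) = -(-15150)*(20 + (7 - 2/7)) = -(-15150)*(20 + 47/7) = -(-15150)*187/7 = -101*(-28050/7) = 2833050/7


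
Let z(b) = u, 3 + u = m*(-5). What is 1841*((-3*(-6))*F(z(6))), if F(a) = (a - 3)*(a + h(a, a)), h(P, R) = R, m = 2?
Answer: 13785408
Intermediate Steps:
u = -13 (u = -3 + 2*(-5) = -3 - 10 = -13)
z(b) = -13
F(a) = 2*a*(-3 + a) (F(a) = (a - 3)*(a + a) = (-3 + a)*(2*a) = 2*a*(-3 + a))
1841*((-3*(-6))*F(z(6))) = 1841*((-3*(-6))*(2*(-13)*(-3 - 13))) = 1841*(18*(2*(-13)*(-16))) = 1841*(18*416) = 1841*7488 = 13785408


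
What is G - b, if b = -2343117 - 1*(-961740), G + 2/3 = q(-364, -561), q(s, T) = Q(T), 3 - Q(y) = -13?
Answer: 4144177/3 ≈ 1.3814e+6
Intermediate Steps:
Q(y) = 16 (Q(y) = 3 - 1*(-13) = 3 + 13 = 16)
q(s, T) = 16
G = 46/3 (G = -2/3 + 16 = 46/3 ≈ 15.333)
b = -1381377 (b = -2343117 + 961740 = -1381377)
G - b = 46/3 - 1*(-1381377) = 46/3 + 1381377 = 4144177/3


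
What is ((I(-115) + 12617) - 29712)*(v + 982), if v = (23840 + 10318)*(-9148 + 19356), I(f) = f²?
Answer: -1349414224020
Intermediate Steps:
v = 348684864 (v = 34158*10208 = 348684864)
((I(-115) + 12617) - 29712)*(v + 982) = (((-115)² + 12617) - 29712)*(348684864 + 982) = ((13225 + 12617) - 29712)*348685846 = (25842 - 29712)*348685846 = -3870*348685846 = -1349414224020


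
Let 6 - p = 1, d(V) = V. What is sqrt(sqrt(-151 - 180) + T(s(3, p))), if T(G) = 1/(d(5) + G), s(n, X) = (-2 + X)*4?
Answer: sqrt(17 + 289*I*sqrt(331))/17 ≈ 3.021 + 3.0112*I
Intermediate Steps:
p = 5 (p = 6 - 1*1 = 6 - 1 = 5)
s(n, X) = -8 + 4*X
T(G) = 1/(5 + G)
sqrt(sqrt(-151 - 180) + T(s(3, p))) = sqrt(sqrt(-151 - 180) + 1/(5 + (-8 + 4*5))) = sqrt(sqrt(-331) + 1/(5 + (-8 + 20))) = sqrt(I*sqrt(331) + 1/(5 + 12)) = sqrt(I*sqrt(331) + 1/17) = sqrt(1/17 + I*sqrt(331))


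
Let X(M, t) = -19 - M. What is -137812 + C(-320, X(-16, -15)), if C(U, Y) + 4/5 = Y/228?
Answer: -52368869/380 ≈ -1.3781e+5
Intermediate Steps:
C(U, Y) = -⅘ + Y/228
-137812 + C(-320, X(-16, -15)) = -137812 + (-⅘ + (-19 - 1*(-16))/228) = -137812 + (-⅘ + (-19 + 16)/228) = -137812 + (-⅘ + (1/228)*(-3)) = -137812 + (-⅘ - 1/76) = -137812 - 309/380 = -52368869/380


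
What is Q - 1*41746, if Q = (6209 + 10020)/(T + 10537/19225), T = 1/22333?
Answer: -2856636661491/235342046 ≈ -12138.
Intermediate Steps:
T = 1/22333 ≈ 4.4777e-5
Q = 6967952390825/235342046 (Q = (6209 + 10020)/(1/22333 + 10537/19225) = 16229/(1/22333 + 10537*(1/19225)) = 16229/(1/22333 + 10537/19225) = 16229/(235342046/429351925) = 16229*(429351925/235342046) = 6967952390825/235342046 ≈ 29608.)
Q - 1*41746 = 6967952390825/235342046 - 1*41746 = 6967952390825/235342046 - 41746 = -2856636661491/235342046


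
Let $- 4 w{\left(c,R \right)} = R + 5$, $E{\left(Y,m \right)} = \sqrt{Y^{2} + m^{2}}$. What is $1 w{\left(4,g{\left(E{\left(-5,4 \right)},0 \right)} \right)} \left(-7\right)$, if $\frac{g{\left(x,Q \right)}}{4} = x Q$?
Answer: $\frac{35}{4} \approx 8.75$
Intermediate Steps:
$g{\left(x,Q \right)} = 4 Q x$ ($g{\left(x,Q \right)} = 4 x Q = 4 Q x$)
$w{\left(c,R \right)} = - \frac{5}{4} - \frac{R}{4}$ ($w{\left(c,R \right)} = - \frac{R + 5}{4} = - \frac{5 + R}{4} = - \frac{5}{4} - \frac{R}{4}$)
$1 w{\left(4,g{\left(E{\left(-5,4 \right)},0 \right)} \right)} \left(-7\right) = 1 \left(- \frac{5}{4} - \frac{4 \cdot 0 \sqrt{\left(-5\right)^{2} + 4^{2}}}{4}\right) \left(-7\right) = 1 \left(- \frac{5}{4} - \frac{4 \cdot 0 \sqrt{25 + 16}}{4}\right) \left(-7\right) = 1 \left(- \frac{5}{4} - \frac{4 \cdot 0 \sqrt{41}}{4}\right) \left(-7\right) = 1 \left(- \frac{5}{4} - 0\right) \left(-7\right) = 1 \left(- \frac{5}{4} + 0\right) \left(-7\right) = 1 \left(- \frac{5}{4}\right) \left(-7\right) = \left(- \frac{5}{4}\right) \left(-7\right) = \frac{35}{4}$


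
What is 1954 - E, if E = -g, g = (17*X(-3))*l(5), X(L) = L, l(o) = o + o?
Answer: 1444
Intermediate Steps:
l(o) = 2*o
g = -510 (g = (17*(-3))*(2*5) = -51*10 = -510)
E = 510 (E = -1*(-510) = 510)
1954 - E = 1954 - 1*510 = 1954 - 510 = 1444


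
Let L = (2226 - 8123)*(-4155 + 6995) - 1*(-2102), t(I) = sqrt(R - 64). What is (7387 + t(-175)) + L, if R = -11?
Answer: -16737991 + 5*I*sqrt(3) ≈ -1.6738e+7 + 8.6602*I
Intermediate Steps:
t(I) = 5*I*sqrt(3) (t(I) = sqrt(-11 - 64) = sqrt(-75) = 5*I*sqrt(3))
L = -16745378 (L = -5897*2840 + 2102 = -16747480 + 2102 = -16745378)
(7387 + t(-175)) + L = (7387 + 5*I*sqrt(3)) - 16745378 = -16737991 + 5*I*sqrt(3)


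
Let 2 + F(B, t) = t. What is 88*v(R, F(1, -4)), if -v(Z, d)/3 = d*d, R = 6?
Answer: -9504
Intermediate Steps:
F(B, t) = -2 + t
v(Z, d) = -3*d**2 (v(Z, d) = -3*d*d = -3*d**2)
88*v(R, F(1, -4)) = 88*(-3*(-2 - 4)**2) = 88*(-3*(-6)**2) = 88*(-3*36) = 88*(-108) = -9504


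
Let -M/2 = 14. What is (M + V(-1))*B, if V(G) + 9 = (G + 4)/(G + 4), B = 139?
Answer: -5004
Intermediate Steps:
M = -28 (M = -2*14 = -28)
V(G) = -8 (V(G) = -9 + (G + 4)/(G + 4) = -9 + (4 + G)/(4 + G) = -9 + 1 = -8)
(M + V(-1))*B = (-28 - 8)*139 = -36*139 = -5004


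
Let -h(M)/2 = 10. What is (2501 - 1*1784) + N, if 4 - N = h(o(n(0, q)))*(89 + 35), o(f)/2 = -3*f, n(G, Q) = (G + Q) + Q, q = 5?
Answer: 3201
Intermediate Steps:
n(G, Q) = G + 2*Q
o(f) = -6*f (o(f) = 2*(-3*f) = -6*f)
h(M) = -20 (h(M) = -2*10 = -20)
N = 2484 (N = 4 - (-20)*(89 + 35) = 4 - (-20)*124 = 4 - 1*(-2480) = 4 + 2480 = 2484)
(2501 - 1*1784) + N = (2501 - 1*1784) + 2484 = (2501 - 1784) + 2484 = 717 + 2484 = 3201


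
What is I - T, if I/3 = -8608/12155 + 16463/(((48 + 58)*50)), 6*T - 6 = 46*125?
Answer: -36802941743/38652900 ≈ -952.14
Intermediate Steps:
T = 2878/3 (T = 1 + (46*125)/6 = 1 + (⅙)*5750 = 1 + 2875/3 = 2878/3 ≈ 959.33)
I = 92691219/12884300 (I = 3*(-8608/12155 + 16463/(((48 + 58)*50))) = 3*(-8608*1/12155 + 16463/((106*50))) = 3*(-8608/12155 + 16463/5300) = 3*(30897073/12884300) = 92691219/12884300 ≈ 7.1941)
I - T = 92691219/12884300 - 1*2878/3 = 92691219/12884300 - 2878/3 = -36802941743/38652900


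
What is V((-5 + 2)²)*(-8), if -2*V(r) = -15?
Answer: -60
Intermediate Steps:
V(r) = 15/2 (V(r) = -½*(-15) = 15/2)
V((-5 + 2)²)*(-8) = (15/2)*(-8) = -60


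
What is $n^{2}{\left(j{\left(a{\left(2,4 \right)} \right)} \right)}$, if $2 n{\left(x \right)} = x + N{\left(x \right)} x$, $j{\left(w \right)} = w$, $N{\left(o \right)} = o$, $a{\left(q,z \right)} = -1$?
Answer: $0$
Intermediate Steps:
$n{\left(x \right)} = \frac{x}{2} + \frac{x^{2}}{2}$ ($n{\left(x \right)} = \frac{x + x x}{2} = \frac{x + x^{2}}{2} = \frac{x}{2} + \frac{x^{2}}{2}$)
$n^{2}{\left(j{\left(a{\left(2,4 \right)} \right)} \right)} = \left(\frac{1}{2} \left(-1\right) \left(1 - 1\right)\right)^{2} = \left(\frac{1}{2} \left(-1\right) 0\right)^{2} = 0^{2} = 0$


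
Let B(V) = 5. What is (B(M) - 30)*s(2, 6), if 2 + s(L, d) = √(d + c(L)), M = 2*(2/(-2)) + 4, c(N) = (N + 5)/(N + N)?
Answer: 50 - 25*√31/2 ≈ -19.597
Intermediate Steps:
c(N) = (5 + N)/(2*N) (c(N) = (5 + N)/((2*N)) = (5 + N)*(1/(2*N)) = (5 + N)/(2*N))
M = 2 (M = 2*(2*(-½)) + 4 = 2*(-1) + 4 = -2 + 4 = 2)
s(L, d) = -2 + √(d + (5 + L)/(2*L))
(B(M) - 30)*s(2, 6) = (5 - 30)*(-2 + √(2 + 4*6 + 10/2)/2) = -25*(-2 + √(2 + 24 + 10*(½))/2) = -25*(-2 + √(2 + 24 + 5)/2) = -25*(-2 + √31/2) = 50 - 25*√31/2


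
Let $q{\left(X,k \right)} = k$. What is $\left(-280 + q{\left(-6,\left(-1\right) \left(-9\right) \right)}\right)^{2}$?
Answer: $73441$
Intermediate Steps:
$\left(-280 + q{\left(-6,\left(-1\right) \left(-9\right) \right)}\right)^{2} = \left(-280 - -9\right)^{2} = \left(-280 + 9\right)^{2} = \left(-271\right)^{2} = 73441$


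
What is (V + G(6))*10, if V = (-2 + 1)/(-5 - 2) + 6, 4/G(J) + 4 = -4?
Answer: 395/7 ≈ 56.429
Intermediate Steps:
G(J) = -½ (G(J) = 4/(-4 - 4) = 4/(-8) = 4*(-⅛) = -½)
V = 43/7 (V = -1/(-7) + 6 = -1*(-⅐) + 6 = ⅐ + 6 = 43/7 ≈ 6.1429)
(V + G(6))*10 = (43/7 - ½)*10 = (79/14)*10 = 395/7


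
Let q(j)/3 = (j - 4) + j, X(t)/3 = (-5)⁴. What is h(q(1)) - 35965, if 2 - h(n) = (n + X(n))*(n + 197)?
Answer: -392942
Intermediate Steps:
X(t) = 1875 (X(t) = 3*(-5)⁴ = 3*625 = 1875)
q(j) = -12 + 6*j (q(j) = 3*((j - 4) + j) = 3*((-4 + j) + j) = 3*(-4 + 2*j) = -12 + 6*j)
h(n) = 2 - (197 + n)*(1875 + n) (h(n) = 2 - (n + 1875)*(n + 197) = 2 - (1875 + n)*(197 + n) = 2 - (197 + n)*(1875 + n))
h(q(1)) - 35965 = (-369373 - (-12 + 6*1)² - 2072*(-12 + 6*1)) - 35965 = (-369373 - (-12 + 6)² - 2072*(-12 + 6)) - 35965 = (-369373 - 1*(-6)² - 2072*(-6)) - 35965 = (-369373 - 1*36 + 12432) - 35965 = (-369373 - 36 + 12432) - 35965 = -356977 - 35965 = -392942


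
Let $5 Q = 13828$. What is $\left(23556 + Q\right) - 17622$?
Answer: $\frac{43498}{5} \approx 8699.6$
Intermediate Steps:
$Q = \frac{13828}{5}$ ($Q = \frac{1}{5} \cdot 13828 = \frac{13828}{5} \approx 2765.6$)
$\left(23556 + Q\right) - 17622 = \left(23556 + \frac{13828}{5}\right) - 17622 = \frac{131608}{5} - 17622 = \frac{43498}{5}$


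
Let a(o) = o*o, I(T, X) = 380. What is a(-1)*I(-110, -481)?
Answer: 380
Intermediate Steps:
a(o) = o**2
a(-1)*I(-110, -481) = (-1)**2*380 = 1*380 = 380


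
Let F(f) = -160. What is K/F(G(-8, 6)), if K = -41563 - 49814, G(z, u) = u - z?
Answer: 91377/160 ≈ 571.11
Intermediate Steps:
K = -91377
K/F(G(-8, 6)) = -91377/(-160) = -91377*(-1/160) = 91377/160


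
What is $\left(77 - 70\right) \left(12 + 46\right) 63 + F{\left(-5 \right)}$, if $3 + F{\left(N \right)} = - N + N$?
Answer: $25575$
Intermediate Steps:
$F{\left(N \right)} = -3$ ($F{\left(N \right)} = -3 + \left(- N + N\right) = -3 + 0 = -3$)
$\left(77 - 70\right) \left(12 + 46\right) 63 + F{\left(-5 \right)} = \left(77 - 70\right) \left(12 + 46\right) 63 - 3 = 7 \cdot 58 \cdot 63 - 3 = 406 \cdot 63 - 3 = 25578 - 3 = 25575$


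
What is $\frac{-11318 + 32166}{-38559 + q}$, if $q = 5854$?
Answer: $- \frac{20848}{32705} \approx -0.63746$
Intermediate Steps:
$\frac{-11318 + 32166}{-38559 + q} = \frac{-11318 + 32166}{-38559 + 5854} = \frac{20848}{-32705} = 20848 \left(- \frac{1}{32705}\right) = - \frac{20848}{32705}$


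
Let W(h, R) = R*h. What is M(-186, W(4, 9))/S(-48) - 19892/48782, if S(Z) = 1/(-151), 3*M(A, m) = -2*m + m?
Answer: 44186546/24391 ≈ 1811.6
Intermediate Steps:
M(A, m) = -m/3 (M(A, m) = (-2*m + m)/3 = (-m)/3 = -m/3)
S(Z) = -1/151
M(-186, W(4, 9))/S(-48) - 19892/48782 = (-3*4)/(-1/151) - 19892/48782 = -⅓*36*(-151) - 19892*1/48782 = -12*(-151) - 9946/24391 = 1812 - 9946/24391 = 44186546/24391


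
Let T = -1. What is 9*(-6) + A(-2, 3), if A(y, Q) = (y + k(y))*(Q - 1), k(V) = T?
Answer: -60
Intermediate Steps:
k(V) = -1
A(y, Q) = (-1 + Q)*(-1 + y) (A(y, Q) = (y - 1)*(Q - 1) = (-1 + y)*(-1 + Q) = (-1 + Q)*(-1 + y))
9*(-6) + A(-2, 3) = 9*(-6) + (1 - 1*3 - 1*(-2) + 3*(-2)) = -54 + (1 - 3 + 2 - 6) = -54 - 6 = -60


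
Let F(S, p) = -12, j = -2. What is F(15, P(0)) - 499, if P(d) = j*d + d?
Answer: -511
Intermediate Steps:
P(d) = -d (P(d) = -2*d + d = -d)
F(15, P(0)) - 499 = -12 - 499 = -511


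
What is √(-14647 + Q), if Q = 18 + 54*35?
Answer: I*√12739 ≈ 112.87*I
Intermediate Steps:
Q = 1908 (Q = 18 + 1890 = 1908)
√(-14647 + Q) = √(-14647 + 1908) = √(-12739) = I*√12739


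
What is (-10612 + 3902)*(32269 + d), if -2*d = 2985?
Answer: -206510315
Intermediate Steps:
d = -2985/2 (d = -½*2985 = -2985/2 ≈ -1492.5)
(-10612 + 3902)*(32269 + d) = (-10612 + 3902)*(32269 - 2985/2) = -6710*61553/2 = -206510315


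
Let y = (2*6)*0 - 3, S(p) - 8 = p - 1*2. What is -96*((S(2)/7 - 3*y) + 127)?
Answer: -92160/7 ≈ -13166.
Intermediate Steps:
S(p) = 6 + p (S(p) = 8 + (p - 1*2) = 8 + (p - 2) = 8 + (-2 + p) = 6 + p)
y = -3 (y = 12*0 - 3 = 0 - 3 = -3)
-96*((S(2)/7 - 3*y) + 127) = -96*(((6 + 2)/7 - 3*(-3)) + 127) = -96*((8*(⅐) + 9) + 127) = -96*((8/7 + 9) + 127) = -96*(71/7 + 127) = -96*960/7 = -92160/7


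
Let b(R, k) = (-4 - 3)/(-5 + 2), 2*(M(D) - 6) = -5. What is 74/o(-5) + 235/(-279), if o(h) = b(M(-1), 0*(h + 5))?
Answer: 60293/1953 ≈ 30.872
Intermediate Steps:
M(D) = 7/2 (M(D) = 6 + (1/2)*(-5) = 6 - 5/2 = 7/2)
b(R, k) = 7/3 (b(R, k) = -7/(-3) = -7*(-1/3) = 7/3)
o(h) = 7/3
74/o(-5) + 235/(-279) = 74/(7/3) + 235/(-279) = 74*(3/7) + 235*(-1/279) = 222/7 - 235/279 = 60293/1953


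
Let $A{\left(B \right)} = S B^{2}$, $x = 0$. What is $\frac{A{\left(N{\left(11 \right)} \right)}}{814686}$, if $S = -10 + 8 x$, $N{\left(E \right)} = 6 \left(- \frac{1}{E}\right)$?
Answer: $- \frac{60}{16429501} \approx -3.652 \cdot 10^{-6}$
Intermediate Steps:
$N{\left(E \right)} = - \frac{6}{E}$
$S = -10$ ($S = -10 + 8 \cdot 0 = -10 + 0 = -10$)
$A{\left(B \right)} = - 10 B^{2}$
$\frac{A{\left(N{\left(11 \right)} \right)}}{814686} = \frac{\left(-10\right) \left(- \frac{6}{11}\right)^{2}}{814686} = - 10 \left(\left(-6\right) \frac{1}{11}\right)^{2} \cdot \frac{1}{814686} = - 10 \left(- \frac{6}{11}\right)^{2} \cdot \frac{1}{814686} = \left(-10\right) \frac{36}{121} \cdot \frac{1}{814686} = \left(- \frac{360}{121}\right) \frac{1}{814686} = - \frac{60}{16429501}$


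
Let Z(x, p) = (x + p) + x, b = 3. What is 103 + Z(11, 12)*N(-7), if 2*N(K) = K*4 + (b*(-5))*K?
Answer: 1412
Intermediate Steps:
Z(x, p) = p + 2*x (Z(x, p) = (p + x) + x = p + 2*x)
N(K) = -11*K/2 (N(K) = (K*4 + (3*(-5))*K)/2 = (4*K - 15*K)/2 = (-11*K)/2 = -11*K/2)
103 + Z(11, 12)*N(-7) = 103 + (12 + 2*11)*(-11/2*(-7)) = 103 + (12 + 22)*(77/2) = 103 + 34*(77/2) = 103 + 1309 = 1412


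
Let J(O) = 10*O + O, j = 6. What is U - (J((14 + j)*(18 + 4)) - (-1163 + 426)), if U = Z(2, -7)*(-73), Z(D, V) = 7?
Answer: -6088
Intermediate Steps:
J(O) = 11*O
U = -511 (U = 7*(-73) = -511)
U - (J((14 + j)*(18 + 4)) - (-1163 + 426)) = -511 - (11*((14 + 6)*(18 + 4)) - (-1163 + 426)) = -511 - (11*(20*22) - 1*(-737)) = -511 - (11*440 + 737) = -511 - (4840 + 737) = -511 - 1*5577 = -511 - 5577 = -6088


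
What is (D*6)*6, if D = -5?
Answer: -180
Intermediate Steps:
(D*6)*6 = -5*6*6 = -30*6 = -180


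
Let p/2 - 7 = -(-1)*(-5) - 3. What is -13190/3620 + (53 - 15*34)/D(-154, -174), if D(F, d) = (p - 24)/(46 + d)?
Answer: -10604923/4706 ≈ -2253.5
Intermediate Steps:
p = -2 (p = 14 + 2*(-(-1)*(-5) - 3) = 14 + 2*(-1*5 - 3) = 14 + 2*(-5 - 3) = 14 + 2*(-8) = 14 - 16 = -2)
D(F, d) = -26/(46 + d) (D(F, d) = (-2 - 24)/(46 + d) = -26/(46 + d))
-13190/3620 + (53 - 15*34)/D(-154, -174) = -13190/3620 + (53 - 15*34)/((-26/(46 - 174))) = -13190*1/3620 + (53 - 510)/((-26/(-128))) = -1319/362 - 457/((-26*(-1/128))) = -1319/362 - 457/13/64 = -1319/362 - 457*64/13 = -1319/362 - 29248/13 = -10604923/4706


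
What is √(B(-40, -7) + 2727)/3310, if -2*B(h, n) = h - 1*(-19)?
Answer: √438/1324 ≈ 0.015807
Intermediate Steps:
B(h, n) = -19/2 - h/2 (B(h, n) = -(h - 1*(-19))/2 = -(h + 19)/2 = -(19 + h)/2 = -19/2 - h/2)
√(B(-40, -7) + 2727)/3310 = √((-19/2 - ½*(-40)) + 2727)/3310 = √((-19/2 + 20) + 2727)*(1/3310) = √(21/2 + 2727)*(1/3310) = √(5475/2)*(1/3310) = (5*√438/2)*(1/3310) = √438/1324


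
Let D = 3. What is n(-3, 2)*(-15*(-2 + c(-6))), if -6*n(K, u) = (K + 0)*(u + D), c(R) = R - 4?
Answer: 450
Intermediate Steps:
c(R) = -4 + R
n(K, u) = -K*(3 + u)/6 (n(K, u) = -(K + 0)*(u + 3)/6 = -K*(3 + u)/6)
n(-3, 2)*(-15*(-2 + c(-6))) = (-⅙*(-3)*(3 + 2))*(-15*(-2 + (-4 - 6))) = (-⅙*(-3)*5)*(-15*(-2 - 10)) = 5*(-15*(-12))/2 = (5/2)*180 = 450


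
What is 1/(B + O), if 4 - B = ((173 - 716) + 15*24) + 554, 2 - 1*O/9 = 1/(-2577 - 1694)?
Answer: -4271/1490570 ≈ -0.0028653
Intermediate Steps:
O = 76887/4271 (O = 18 - 9/(-2577 - 1694) = 18 - 9/(-4271) = 18 - 9*(-1/4271) = 18 + 9/4271 = 76887/4271 ≈ 18.002)
B = -367 (B = 4 - (((173 - 716) + 15*24) + 554) = 4 - ((-543 + 360) + 554) = 4 - (-183 + 554) = 4 - 1*371 = 4 - 371 = -367)
1/(B + O) = 1/(-367 + 76887/4271) = 1/(-1490570/4271) = -4271/1490570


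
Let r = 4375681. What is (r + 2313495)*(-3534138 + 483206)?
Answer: -20408221112032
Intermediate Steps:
(r + 2313495)*(-3534138 + 483206) = (4375681 + 2313495)*(-3534138 + 483206) = 6689176*(-3050932) = -20408221112032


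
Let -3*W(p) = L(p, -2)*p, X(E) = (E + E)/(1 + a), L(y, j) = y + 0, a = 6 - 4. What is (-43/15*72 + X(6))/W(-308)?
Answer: 69/10780 ≈ 0.0064007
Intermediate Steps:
a = 2
L(y, j) = y
X(E) = 2*E/3 (X(E) = (E + E)/(1 + 2) = (2*E)/3 = (2*E)*(⅓) = 2*E/3)
W(p) = -p²/3 (W(p) = -p*p/3 = -p²/3)
(-43/15*72 + X(6))/W(-308) = (-43/15*72 + (⅔)*6)/((-⅓*(-308)²)) = (-43*1/15*72 + 4)/((-⅓*94864)) = (-43/15*72 + 4)/(-94864/3) = (-1032/5 + 4)*(-3/94864) = -1012/5*(-3/94864) = 69/10780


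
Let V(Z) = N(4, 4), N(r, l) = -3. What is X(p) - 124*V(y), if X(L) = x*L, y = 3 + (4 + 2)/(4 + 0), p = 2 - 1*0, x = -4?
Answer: 364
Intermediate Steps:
p = 2 (p = 2 + 0 = 2)
y = 9/2 (y = 3 + 6/4 = 3 + 6*(1/4) = 3 + 3/2 = 9/2 ≈ 4.5000)
V(Z) = -3
X(L) = -4*L
X(p) - 124*V(y) = -4*2 - 124*(-3) = -8 + 372 = 364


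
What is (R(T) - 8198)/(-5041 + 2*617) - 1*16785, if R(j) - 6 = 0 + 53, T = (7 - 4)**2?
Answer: -21297452/1269 ≈ -16783.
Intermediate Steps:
T = 9 (T = 3**2 = 9)
R(j) = 59 (R(j) = 6 + (0 + 53) = 6 + 53 = 59)
(R(T) - 8198)/(-5041 + 2*617) - 1*16785 = (59 - 8198)/(-5041 + 2*617) - 1*16785 = -8139/(-5041 + 1234) - 16785 = -8139/(-3807) - 16785 = -8139*(-1/3807) - 16785 = 2713/1269 - 16785 = -21297452/1269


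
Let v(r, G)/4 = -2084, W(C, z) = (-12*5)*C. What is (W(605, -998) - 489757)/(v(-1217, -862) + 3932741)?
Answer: -526057/3924405 ≈ -0.13405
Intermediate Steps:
W(C, z) = -60*C
v(r, G) = -8336 (v(r, G) = 4*(-2084) = -8336)
(W(605, -998) - 489757)/(v(-1217, -862) + 3932741) = (-60*605 - 489757)/(-8336 + 3932741) = (-36300 - 489757)/3924405 = -526057*1/3924405 = -526057/3924405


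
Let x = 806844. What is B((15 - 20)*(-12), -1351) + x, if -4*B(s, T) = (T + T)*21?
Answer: 1642059/2 ≈ 8.2103e+5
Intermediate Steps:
B(s, T) = -21*T/2 (B(s, T) = -(T + T)*21/4 = -2*T*21/4 = -21*T/2)
B((15 - 20)*(-12), -1351) + x = -21/2*(-1351) + 806844 = 28371/2 + 806844 = 1642059/2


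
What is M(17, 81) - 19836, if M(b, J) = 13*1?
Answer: -19823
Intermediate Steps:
M(b, J) = 13
M(17, 81) - 19836 = 13 - 19836 = -19823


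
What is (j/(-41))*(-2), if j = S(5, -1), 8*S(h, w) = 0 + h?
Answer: 5/164 ≈ 0.030488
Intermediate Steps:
S(h, w) = h/8 (S(h, w) = (0 + h)/8 = h/8)
j = 5/8 (j = (1/8)*5 = 5/8 ≈ 0.62500)
(j/(-41))*(-2) = ((5/8)/(-41))*(-2) = -1/41*5/8*(-2) = -5/328*(-2) = 5/164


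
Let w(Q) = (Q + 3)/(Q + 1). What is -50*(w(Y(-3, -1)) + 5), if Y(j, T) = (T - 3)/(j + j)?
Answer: -360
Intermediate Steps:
Y(j, T) = (-3 + T)/(2*j) (Y(j, T) = (-3 + T)/((2*j)) = (-3 + T)*(1/(2*j)) = (-3 + T)/(2*j))
w(Q) = (3 + Q)/(1 + Q)
-50*(w(Y(-3, -1)) + 5) = -50*((3 + (½)*(-3 - 1)/(-3))/(1 + (½)*(-3 - 1)/(-3)) + 5) = -50*((3 + (½)*(-⅓)*(-4))/(1 + (½)*(-⅓)*(-4)) + 5) = -50*((3 + ⅔)/(1 + ⅔) + 5) = -50*((11/3)/(5/3) + 5) = -50*((⅗)*(11/3) + 5) = -50*(11/5 + 5) = -50*36/5 = -360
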